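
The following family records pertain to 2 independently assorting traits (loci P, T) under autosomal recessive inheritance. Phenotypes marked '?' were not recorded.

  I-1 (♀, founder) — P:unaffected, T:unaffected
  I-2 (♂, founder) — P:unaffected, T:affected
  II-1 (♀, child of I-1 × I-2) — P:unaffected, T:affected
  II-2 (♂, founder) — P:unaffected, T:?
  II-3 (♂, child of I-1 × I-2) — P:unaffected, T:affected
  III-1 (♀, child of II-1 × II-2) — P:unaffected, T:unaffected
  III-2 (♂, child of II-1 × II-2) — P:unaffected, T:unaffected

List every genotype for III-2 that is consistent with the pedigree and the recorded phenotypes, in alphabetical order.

III-2 ∈ {PP Tt, Pp Tt}

P/I-1 un ·: PP|Pp
P/I-2 un ·: PP|Pp
P/II-1 un I-1×I-2: PP|Pp
P/II-2 un ·: PP|Pp
P/II-3 un I-1×I-2: PP|Pp
P/III-1 un II-1×II-2: PP|Pp
P/III-2 un II-1×II-2: PP|Pp
⇒ P over [I-1,I-2,II-1,II-2,II-3,III-1,III-2]: 83 consistent
T/I-1 un ·: Tt
T/I-2 aff ·: tt
T/II-1 aff I-1×I-2: tt
T/II-2 ? ·: TT|Tt
T/II-3 aff I-1×I-2: tt
T/III-1 un II-1×II-2: Tt
T/III-2 un II-1×II-2: Tt
⇒ T over [I-1,I-2,II-1,II-2,II-3,III-1,III-2]: 2 consistent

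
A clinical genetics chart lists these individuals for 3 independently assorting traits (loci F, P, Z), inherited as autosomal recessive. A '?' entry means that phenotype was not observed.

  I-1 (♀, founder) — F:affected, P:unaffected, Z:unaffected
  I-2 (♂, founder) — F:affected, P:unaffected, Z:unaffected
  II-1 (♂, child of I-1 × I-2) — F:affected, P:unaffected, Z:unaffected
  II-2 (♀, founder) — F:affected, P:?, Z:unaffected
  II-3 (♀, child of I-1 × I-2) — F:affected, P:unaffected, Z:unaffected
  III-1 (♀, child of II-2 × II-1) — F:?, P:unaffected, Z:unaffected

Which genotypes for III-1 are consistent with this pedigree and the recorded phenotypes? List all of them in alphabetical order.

III-1 ∈ {ff PP ZZ, ff PP Zz, ff Pp ZZ, ff Pp Zz}

F/I-1 aff ·: ff
F/I-2 aff ·: ff
F/II-1 aff I-1×I-2: ff
F/II-2 aff ·: ff
F/II-3 aff I-1×I-2: ff
F/III-1 ? II-2×II-1: ff
⇒ F over [I-1,I-2,II-1,II-2,II-3,III-1]: 1 consistent
P/I-1 un ·: PP|Pp
P/I-2 un ·: PP|Pp
P/II-1 un I-1×I-2: PP|Pp
P/II-2 ? ·: PP|Pp|pp
P/II-3 un I-1×I-2: PP|Pp
P/III-1 un II-2×II-1: PP|Pp
⇒ P over [I-1,I-2,II-1,II-2,II-3,III-1]: 58 consistent
Z/I-1 un ·: ZZ|Zz
Z/I-2 un ·: ZZ|Zz
Z/II-1 un I-1×I-2: ZZ|Zz
Z/II-2 un ·: ZZ|Zz
Z/II-3 un I-1×I-2: ZZ|Zz
Z/III-1 un II-2×II-1: ZZ|Zz
⇒ Z over [I-1,I-2,II-1,II-2,II-3,III-1]: 45 consistent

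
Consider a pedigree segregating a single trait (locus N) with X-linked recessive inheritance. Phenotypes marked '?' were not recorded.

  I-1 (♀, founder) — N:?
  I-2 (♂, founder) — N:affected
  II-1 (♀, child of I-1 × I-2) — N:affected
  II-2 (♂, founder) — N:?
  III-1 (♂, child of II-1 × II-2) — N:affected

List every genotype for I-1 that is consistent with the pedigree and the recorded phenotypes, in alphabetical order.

I-1 ∈ {X^NX^n, X^nX^n}

N/I-1 ? ·: X^NX^n|X^nX^n
N/I-2 aff ·: X^nY
N/II-1 aff I-1×I-2: X^nX^n
N/II-2 ? ·: X^NY|X^nY
N/III-1 aff II-1×II-2: X^nY
⇒ N over [I-1,I-2,II-1,II-2,III-1]: 4 consistent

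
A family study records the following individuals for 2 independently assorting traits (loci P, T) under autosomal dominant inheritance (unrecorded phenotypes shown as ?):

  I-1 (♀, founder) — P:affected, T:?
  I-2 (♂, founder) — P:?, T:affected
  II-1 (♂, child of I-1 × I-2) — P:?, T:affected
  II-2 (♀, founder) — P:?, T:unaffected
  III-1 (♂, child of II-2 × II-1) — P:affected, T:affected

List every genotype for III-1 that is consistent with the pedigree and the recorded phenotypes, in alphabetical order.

P/I-1 aff ·: Pp|PP
P/I-2 ? ·: pp|Pp|PP
P/II-1 ? I-1×I-2: pp|Pp|PP
P/II-2 ? ·: pp|Pp|PP
P/III-1 aff II-2×II-1: Pp|PP
⇒ P over [I-1,I-2,II-1,II-2,III-1]: 45 consistent
T/I-1 ? ·: tt|Tt|TT
T/I-2 aff ·: Tt|TT
T/II-1 aff I-1×I-2: Tt|TT
T/II-2 un ·: tt
T/III-1 aff II-2×II-1: Tt
⇒ T over [I-1,I-2,II-1,II-2,III-1]: 9 consistent

III-1 ∈ {PP Tt, Pp Tt}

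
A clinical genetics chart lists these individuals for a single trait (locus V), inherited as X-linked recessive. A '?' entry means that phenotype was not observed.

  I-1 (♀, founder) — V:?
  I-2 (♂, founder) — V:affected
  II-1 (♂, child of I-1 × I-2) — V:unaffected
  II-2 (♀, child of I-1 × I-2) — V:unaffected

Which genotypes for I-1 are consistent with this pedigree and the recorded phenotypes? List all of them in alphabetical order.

V/I-1 ? ·: X^VX^V|X^VX^v
V/I-2 aff ·: X^vY
V/II-1 un I-1×I-2: X^VY
V/II-2 un I-1×I-2: X^VX^v
⇒ V over [I-1,I-2,II-1,II-2]: 2 consistent

I-1 ∈ {X^VX^V, X^VX^v}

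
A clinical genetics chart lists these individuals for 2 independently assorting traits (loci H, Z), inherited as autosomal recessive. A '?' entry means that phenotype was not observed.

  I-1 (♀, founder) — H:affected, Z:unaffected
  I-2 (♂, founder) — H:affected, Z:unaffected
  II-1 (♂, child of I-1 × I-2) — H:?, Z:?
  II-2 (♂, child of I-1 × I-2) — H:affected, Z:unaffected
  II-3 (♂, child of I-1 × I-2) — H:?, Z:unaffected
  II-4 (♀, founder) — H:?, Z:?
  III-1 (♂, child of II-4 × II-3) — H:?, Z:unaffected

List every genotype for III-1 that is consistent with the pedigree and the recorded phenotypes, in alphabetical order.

H/I-1 aff ·: hh
H/I-2 aff ·: hh
H/II-1 ? I-1×I-2: hh
H/II-2 aff I-1×I-2: hh
H/II-3 ? I-1×I-2: hh
H/II-4 ? ·: HH|Hh|hh
H/III-1 ? II-4×II-3: Hh|hh
⇒ H over [I-1,I-2,II-1,II-2,II-3,II-4,III-1]: 4 consistent
Z/I-1 un ·: ZZ|Zz
Z/I-2 un ·: ZZ|Zz
Z/II-1 ? I-1×I-2: ZZ|Zz|zz
Z/II-2 un I-1×I-2: ZZ|Zz
Z/II-3 un I-1×I-2: ZZ|Zz
Z/II-4 ? ·: ZZ|Zz|zz
Z/III-1 un II-4×II-3: ZZ|Zz
⇒ Z over [I-1,I-2,II-1,II-2,II-3,II-4,III-1]: 130 consistent

III-1 ∈ {Hh ZZ, Hh Zz, hh ZZ, hh Zz}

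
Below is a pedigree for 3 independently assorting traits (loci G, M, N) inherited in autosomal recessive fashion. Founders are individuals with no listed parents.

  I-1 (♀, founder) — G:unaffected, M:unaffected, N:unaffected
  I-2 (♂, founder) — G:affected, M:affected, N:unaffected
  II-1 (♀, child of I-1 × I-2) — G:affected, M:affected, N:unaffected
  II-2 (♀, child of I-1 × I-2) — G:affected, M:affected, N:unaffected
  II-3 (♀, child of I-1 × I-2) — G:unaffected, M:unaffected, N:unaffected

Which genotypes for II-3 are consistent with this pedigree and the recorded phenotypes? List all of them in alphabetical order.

II-3 ∈ {Gg Mm NN, Gg Mm Nn}

G/I-1 un ·: Gg
G/I-2 aff ·: gg
G/II-1 aff I-1×I-2: gg
G/II-2 aff I-1×I-2: gg
G/II-3 un I-1×I-2: Gg
⇒ G over [I-1,I-2,II-1,II-2,II-3]: 1 consistent
M/I-1 un ·: Mm
M/I-2 aff ·: mm
M/II-1 aff I-1×I-2: mm
M/II-2 aff I-1×I-2: mm
M/II-3 un I-1×I-2: Mm
⇒ M over [I-1,I-2,II-1,II-2,II-3]: 1 consistent
N/I-1 un ·: NN|Nn
N/I-2 un ·: NN|Nn
N/II-1 un I-1×I-2: NN|Nn
N/II-2 un I-1×I-2: NN|Nn
N/II-3 un I-1×I-2: NN|Nn
⇒ N over [I-1,I-2,II-1,II-2,II-3]: 25 consistent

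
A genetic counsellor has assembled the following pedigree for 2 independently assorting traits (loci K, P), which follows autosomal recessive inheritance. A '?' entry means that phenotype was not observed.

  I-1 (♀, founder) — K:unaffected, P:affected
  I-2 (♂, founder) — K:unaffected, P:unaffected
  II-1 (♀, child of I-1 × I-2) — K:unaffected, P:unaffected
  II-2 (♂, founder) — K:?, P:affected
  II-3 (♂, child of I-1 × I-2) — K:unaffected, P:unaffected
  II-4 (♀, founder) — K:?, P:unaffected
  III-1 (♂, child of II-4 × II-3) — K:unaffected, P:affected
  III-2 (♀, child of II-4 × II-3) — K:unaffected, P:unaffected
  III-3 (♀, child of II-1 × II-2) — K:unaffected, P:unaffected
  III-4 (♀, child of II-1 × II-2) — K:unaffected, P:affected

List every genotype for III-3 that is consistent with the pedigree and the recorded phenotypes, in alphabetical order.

III-3 ∈ {KK Pp, Kk Pp}

K/I-1 un ·: KK|Kk
K/I-2 un ·: KK|Kk
K/II-1 un I-1×I-2: KK|Kk
K/II-2 ? ·: KK|Kk|kk
K/II-3 un I-1×I-2: KK|Kk
K/II-4 ? ·: KK|Kk|kk
K/III-1 un II-4×II-3: KK|Kk
K/III-2 un II-4×II-3: KK|Kk
K/III-3 un II-1×II-2: KK|Kk
K/III-4 un II-1×II-2: KK|Kk
⇒ K over [I-1,I-2,II-1,II-2,II-3,II-4,III-1,III-2,III-3,III-4]: 711 consistent
P/I-1 aff ·: pp
P/I-2 un ·: PP|Pp
P/II-1 un I-1×I-2: Pp
P/II-2 aff ·: pp
P/II-3 un I-1×I-2: Pp
P/II-4 un ·: Pp
P/III-1 aff II-4×II-3: pp
P/III-2 un II-4×II-3: PP|Pp
P/III-3 un II-1×II-2: Pp
P/III-4 aff II-1×II-2: pp
⇒ P over [I-1,I-2,II-1,II-2,II-3,II-4,III-1,III-2,III-3,III-4]: 4 consistent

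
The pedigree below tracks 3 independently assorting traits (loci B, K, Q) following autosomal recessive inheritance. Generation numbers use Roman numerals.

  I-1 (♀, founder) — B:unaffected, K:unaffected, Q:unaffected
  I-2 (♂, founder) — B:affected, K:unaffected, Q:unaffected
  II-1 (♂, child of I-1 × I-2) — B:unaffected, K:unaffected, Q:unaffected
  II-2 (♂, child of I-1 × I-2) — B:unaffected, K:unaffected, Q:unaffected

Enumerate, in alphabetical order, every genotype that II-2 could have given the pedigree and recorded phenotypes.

II-2 ∈ {Bb KK QQ, Bb KK Qq, Bb Kk QQ, Bb Kk Qq}

B/I-1 un ·: BB|Bb
B/I-2 aff ·: bb
B/II-1 un I-1×I-2: Bb
B/II-2 un I-1×I-2: Bb
⇒ B over [I-1,I-2,II-1,II-2]: 2 consistent
K/I-1 un ·: KK|Kk
K/I-2 un ·: KK|Kk
K/II-1 un I-1×I-2: KK|Kk
K/II-2 un I-1×I-2: KK|Kk
⇒ K over [I-1,I-2,II-1,II-2]: 13 consistent
Q/I-1 un ·: QQ|Qq
Q/I-2 un ·: QQ|Qq
Q/II-1 un I-1×I-2: QQ|Qq
Q/II-2 un I-1×I-2: QQ|Qq
⇒ Q over [I-1,I-2,II-1,II-2]: 13 consistent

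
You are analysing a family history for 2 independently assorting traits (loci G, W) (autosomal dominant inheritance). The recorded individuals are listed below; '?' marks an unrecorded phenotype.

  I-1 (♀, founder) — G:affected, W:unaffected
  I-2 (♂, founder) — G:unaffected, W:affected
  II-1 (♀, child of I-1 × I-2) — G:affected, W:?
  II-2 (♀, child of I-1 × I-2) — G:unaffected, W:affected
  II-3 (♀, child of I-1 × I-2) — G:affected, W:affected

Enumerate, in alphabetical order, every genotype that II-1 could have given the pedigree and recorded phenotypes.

G/I-1 aff ·: Gg
G/I-2 un ·: gg
G/II-1 aff I-1×I-2: Gg
G/II-2 un I-1×I-2: gg
G/II-3 aff I-1×I-2: Gg
⇒ G over [I-1,I-2,II-1,II-2,II-3]: 1 consistent
W/I-1 un ·: ww
W/I-2 aff ·: Ww|WW
W/II-1 ? I-1×I-2: ww|Ww
W/II-2 aff I-1×I-2: Ww
W/II-3 aff I-1×I-2: Ww
⇒ W over [I-1,I-2,II-1,II-2,II-3]: 3 consistent

II-1 ∈ {Gg Ww, Gg ww}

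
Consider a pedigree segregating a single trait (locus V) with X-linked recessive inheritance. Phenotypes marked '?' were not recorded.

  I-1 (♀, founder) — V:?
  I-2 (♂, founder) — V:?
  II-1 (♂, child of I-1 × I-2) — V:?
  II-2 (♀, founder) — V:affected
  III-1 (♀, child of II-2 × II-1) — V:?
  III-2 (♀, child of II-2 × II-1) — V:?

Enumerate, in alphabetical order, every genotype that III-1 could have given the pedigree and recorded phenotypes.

III-1 ∈ {X^VX^v, X^vX^v}

V/I-1 ? ·: X^VX^V|X^VX^v|X^vX^v
V/I-2 ? ·: X^VY|X^vY
V/II-1 ? I-1×I-2: X^VY|X^vY
V/II-2 aff ·: X^vX^v
V/III-1 ? II-2×II-1: X^VX^v|X^vX^v
V/III-2 ? II-2×II-1: X^VX^v|X^vX^v
⇒ V over [I-1,I-2,II-1,II-2,III-1,III-2]: 8 consistent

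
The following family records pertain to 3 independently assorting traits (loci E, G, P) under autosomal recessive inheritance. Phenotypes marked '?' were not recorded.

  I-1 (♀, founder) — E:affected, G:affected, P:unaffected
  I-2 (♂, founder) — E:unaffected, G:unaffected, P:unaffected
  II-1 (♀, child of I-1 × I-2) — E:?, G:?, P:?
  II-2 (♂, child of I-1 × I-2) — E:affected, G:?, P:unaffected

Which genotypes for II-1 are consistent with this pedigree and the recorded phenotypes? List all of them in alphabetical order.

E/I-1 aff ·: ee
E/I-2 un ·: Ee
E/II-1 ? I-1×I-2: Ee|ee
E/II-2 aff I-1×I-2: ee
⇒ E over [I-1,I-2,II-1,II-2]: 2 consistent
G/I-1 aff ·: gg
G/I-2 un ·: GG|Gg
G/II-1 ? I-1×I-2: Gg|gg
G/II-2 ? I-1×I-2: Gg|gg
⇒ G over [I-1,I-2,II-1,II-2]: 5 consistent
P/I-1 un ·: PP|Pp
P/I-2 un ·: PP|Pp
P/II-1 ? I-1×I-2: PP|Pp|pp
P/II-2 un I-1×I-2: PP|Pp
⇒ P over [I-1,I-2,II-1,II-2]: 15 consistent

II-1 ∈ {Ee Gg PP, Ee Gg Pp, Ee Gg pp, Ee gg PP, Ee gg Pp, Ee gg pp, ee Gg PP, ee Gg Pp, ee Gg pp, ee gg PP, ee gg Pp, ee gg pp}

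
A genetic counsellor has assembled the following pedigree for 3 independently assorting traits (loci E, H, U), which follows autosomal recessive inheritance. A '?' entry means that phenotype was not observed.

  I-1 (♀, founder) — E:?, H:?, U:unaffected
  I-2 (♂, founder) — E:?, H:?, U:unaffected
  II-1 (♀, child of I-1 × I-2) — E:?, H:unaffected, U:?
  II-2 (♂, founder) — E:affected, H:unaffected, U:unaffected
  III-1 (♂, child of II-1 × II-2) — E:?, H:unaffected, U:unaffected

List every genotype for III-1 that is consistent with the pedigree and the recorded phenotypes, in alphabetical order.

E/I-1 ? ·: EE|Ee|ee
E/I-2 ? ·: EE|Ee|ee
E/II-1 ? I-1×I-2: EE|Ee|ee
E/II-2 aff ·: ee
E/III-1 ? II-1×II-2: Ee|ee
⇒ E over [I-1,I-2,II-1,II-2,III-1]: 22 consistent
H/I-1 ? ·: HH|Hh|hh
H/I-2 ? ·: HH|Hh|hh
H/II-1 un I-1×I-2: HH|Hh
H/II-2 un ·: HH|Hh
H/III-1 un II-1×II-2: HH|Hh
⇒ H over [I-1,I-2,II-1,II-2,III-1]: 40 consistent
U/I-1 un ·: UU|Uu
U/I-2 un ·: UU|Uu
U/II-1 ? I-1×I-2: UU|Uu|uu
U/II-2 un ·: UU|Uu
U/III-1 un II-1×II-2: UU|Uu
⇒ U over [I-1,I-2,II-1,II-2,III-1]: 26 consistent

III-1 ∈ {Ee HH UU, Ee HH Uu, Ee Hh UU, Ee Hh Uu, ee HH UU, ee HH Uu, ee Hh UU, ee Hh Uu}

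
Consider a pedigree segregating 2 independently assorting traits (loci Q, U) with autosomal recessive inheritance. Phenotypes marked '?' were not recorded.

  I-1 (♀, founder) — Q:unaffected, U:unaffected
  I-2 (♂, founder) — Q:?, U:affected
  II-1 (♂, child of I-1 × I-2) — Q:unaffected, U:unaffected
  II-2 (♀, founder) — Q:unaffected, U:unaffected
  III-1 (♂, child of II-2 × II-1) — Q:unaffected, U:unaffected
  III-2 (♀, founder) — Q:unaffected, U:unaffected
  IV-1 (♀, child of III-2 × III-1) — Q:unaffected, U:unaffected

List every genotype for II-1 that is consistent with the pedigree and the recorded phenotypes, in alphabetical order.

Q/I-1 un ·: QQ|Qq
Q/I-2 ? ·: QQ|Qq|qq
Q/II-1 un I-1×I-2: QQ|Qq
Q/II-2 un ·: QQ|Qq
Q/III-1 un II-2×II-1: QQ|Qq
Q/III-2 un ·: QQ|Qq
Q/IV-1 un III-2×III-1: QQ|Qq
⇒ Q over [I-1,I-2,II-1,II-2,III-1,III-2,IV-1]: 110 consistent
U/I-1 un ·: UU|Uu
U/I-2 aff ·: uu
U/II-1 un I-1×I-2: Uu
U/II-2 un ·: UU|Uu
U/III-1 un II-2×II-1: UU|Uu
U/III-2 un ·: UU|Uu
U/IV-1 un III-2×III-1: UU|Uu
⇒ U over [I-1,I-2,II-1,II-2,III-1,III-2,IV-1]: 28 consistent

II-1 ∈ {QQ Uu, Qq Uu}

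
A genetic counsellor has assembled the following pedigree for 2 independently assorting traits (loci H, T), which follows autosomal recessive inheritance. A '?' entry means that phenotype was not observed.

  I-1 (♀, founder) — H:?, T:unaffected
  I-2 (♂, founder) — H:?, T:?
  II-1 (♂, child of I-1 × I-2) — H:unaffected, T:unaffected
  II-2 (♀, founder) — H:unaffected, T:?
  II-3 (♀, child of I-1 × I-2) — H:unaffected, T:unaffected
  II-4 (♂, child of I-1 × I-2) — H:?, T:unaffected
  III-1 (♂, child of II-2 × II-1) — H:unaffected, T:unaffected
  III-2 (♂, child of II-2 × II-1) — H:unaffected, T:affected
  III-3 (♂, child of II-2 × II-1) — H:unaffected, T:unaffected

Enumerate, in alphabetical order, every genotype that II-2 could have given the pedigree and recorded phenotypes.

H/I-1 ? ·: HH|Hh|hh
H/I-2 ? ·: HH|Hh|hh
H/II-1 un I-1×I-2: HH|Hh
H/II-2 un ·: HH|Hh
H/II-3 un I-1×I-2: HH|Hh
H/II-4 ? I-1×I-2: HH|Hh|hh
H/III-1 un II-2×II-1: HH|Hh
H/III-2 un II-2×II-1: HH|Hh
H/III-3 un II-2×II-1: HH|Hh
⇒ H over [I-1,I-2,II-1,II-2,II-3,II-4,III-1,III-2,III-3]: 455 consistent
T/I-1 un ·: TT|Tt
T/I-2 ? ·: TT|Tt|tt
T/II-1 un I-1×I-2: Tt
T/II-2 ? ·: Tt|tt
T/II-3 un I-1×I-2: TT|Tt
T/II-4 un I-1×I-2: TT|Tt
T/III-1 un II-2×II-1: TT|Tt
T/III-2 aff II-2×II-1: tt
T/III-3 un II-2×II-1: TT|Tt
⇒ T over [I-1,I-2,II-1,II-2,II-3,II-4,III-1,III-2,III-3]: 70 consistent

II-2 ∈ {HH Tt, HH tt, Hh Tt, Hh tt}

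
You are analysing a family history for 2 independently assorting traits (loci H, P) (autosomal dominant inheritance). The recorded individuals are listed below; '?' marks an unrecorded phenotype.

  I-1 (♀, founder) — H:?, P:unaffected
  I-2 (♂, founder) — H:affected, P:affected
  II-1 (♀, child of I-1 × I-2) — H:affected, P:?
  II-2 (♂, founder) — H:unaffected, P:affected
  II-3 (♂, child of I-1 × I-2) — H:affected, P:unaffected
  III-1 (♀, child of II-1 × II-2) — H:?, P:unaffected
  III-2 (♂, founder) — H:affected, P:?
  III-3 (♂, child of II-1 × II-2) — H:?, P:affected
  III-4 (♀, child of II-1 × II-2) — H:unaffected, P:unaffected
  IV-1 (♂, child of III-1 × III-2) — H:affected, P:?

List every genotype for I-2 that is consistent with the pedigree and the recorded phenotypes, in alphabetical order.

H/I-1 ? ·: hh|Hh|HH
H/I-2 aff ·: Hh|HH
H/II-1 aff I-1×I-2: Hh
H/II-2 un ·: hh
H/II-3 aff I-1×I-2: Hh|HH
H/III-1 ? II-1×II-2: hh|Hh
H/III-2 aff ·: Hh|HH
H/III-3 ? II-1×II-2: hh|Hh
H/III-4 un II-1×II-2: hh
H/IV-1 aff III-1×III-2: Hh|HH
⇒ H over [I-1,I-2,II-1,II-2,II-3,III-1,III-2,III-3,III-4,IV-1]: 96 consistent
P/I-1 un ·: pp
P/I-2 aff ·: Pp
P/II-1 ? I-1×I-2: pp|Pp
P/II-2 aff ·: Pp
P/II-3 un I-1×I-2: pp
P/III-1 un II-1×II-2: pp
P/III-2 ? ·: pp|Pp|PP
P/III-3 aff II-1×II-2: Pp|PP
P/III-4 un II-1×II-2: pp
P/IV-1 ? III-1×III-2: pp|Pp
⇒ P over [I-1,I-2,II-1,II-2,II-3,III-1,III-2,III-3,III-4,IV-1]: 12 consistent

I-2 ∈ {HH Pp, Hh Pp}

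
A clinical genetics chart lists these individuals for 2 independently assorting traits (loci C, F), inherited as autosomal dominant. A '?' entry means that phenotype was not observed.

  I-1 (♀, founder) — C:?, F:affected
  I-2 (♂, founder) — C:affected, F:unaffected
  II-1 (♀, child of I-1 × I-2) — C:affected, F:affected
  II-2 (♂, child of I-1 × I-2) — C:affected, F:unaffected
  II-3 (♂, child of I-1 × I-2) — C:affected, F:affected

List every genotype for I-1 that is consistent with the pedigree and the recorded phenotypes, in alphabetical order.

C/I-1 ? ·: cc|Cc|CC
C/I-2 aff ·: Cc|CC
C/II-1 aff I-1×I-2: Cc|CC
C/II-2 aff I-1×I-2: Cc|CC
C/II-3 aff I-1×I-2: Cc|CC
⇒ C over [I-1,I-2,II-1,II-2,II-3]: 27 consistent
F/I-1 aff ·: Ff
F/I-2 un ·: ff
F/II-1 aff I-1×I-2: Ff
F/II-2 un I-1×I-2: ff
F/II-3 aff I-1×I-2: Ff
⇒ F over [I-1,I-2,II-1,II-2,II-3]: 1 consistent

I-1 ∈ {CC Ff, Cc Ff, cc Ff}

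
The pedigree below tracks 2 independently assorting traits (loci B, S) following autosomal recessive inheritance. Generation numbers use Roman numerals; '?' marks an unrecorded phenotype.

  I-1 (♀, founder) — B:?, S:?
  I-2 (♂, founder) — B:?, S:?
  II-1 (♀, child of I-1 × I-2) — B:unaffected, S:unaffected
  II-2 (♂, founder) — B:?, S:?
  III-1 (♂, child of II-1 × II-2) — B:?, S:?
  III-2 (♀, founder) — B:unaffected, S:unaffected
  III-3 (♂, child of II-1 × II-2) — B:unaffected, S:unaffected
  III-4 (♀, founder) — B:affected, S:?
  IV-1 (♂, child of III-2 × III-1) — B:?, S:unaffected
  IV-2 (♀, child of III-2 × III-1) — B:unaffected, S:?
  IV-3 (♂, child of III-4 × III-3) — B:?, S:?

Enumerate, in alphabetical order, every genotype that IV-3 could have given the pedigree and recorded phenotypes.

B/I-1 ? ·: BB|Bb|bb
B/I-2 ? ·: BB|Bb|bb
B/II-1 un I-1×I-2: BB|Bb
B/II-2 ? ·: BB|Bb|bb
B/III-1 ? II-1×II-2: BB|Bb|bb
B/III-2 un ·: BB|Bb
B/III-3 un II-1×II-2: BB|Bb
B/III-4 aff ·: bb
B/IV-1 ? III-2×III-1: BB|Bb|bb
B/IV-2 un III-2×III-1: BB|Bb
B/IV-3 ? III-4×III-3: Bb|bb
⇒ B over [I-1,I-2,II-1,II-2,III-1,III-2,III-3,III-4,IV-1,IV-2,IV-3]: 1155 consistent
S/I-1 ? ·: SS|Ss|ss
S/I-2 ? ·: SS|Ss|ss
S/II-1 un I-1×I-2: SS|Ss
S/II-2 ? ·: SS|Ss|ss
S/III-1 ? II-1×II-2: SS|Ss|ss
S/III-2 un ·: SS|Ss
S/III-3 un II-1×II-2: SS|Ss
S/III-4 ? ·: SS|Ss|ss
S/IV-1 un III-2×III-1: SS|Ss
S/IV-2 ? III-2×III-1: SS|Ss|ss
S/IV-3 ? III-4×III-3: SS|Ss|ss
⇒ S over [I-1,I-2,II-1,II-2,III-1,III-2,III-3,III-4,IV-1,IV-2,IV-3]: 4198 consistent

IV-3 ∈ {Bb SS, Bb Ss, Bb ss, bb SS, bb Ss, bb ss}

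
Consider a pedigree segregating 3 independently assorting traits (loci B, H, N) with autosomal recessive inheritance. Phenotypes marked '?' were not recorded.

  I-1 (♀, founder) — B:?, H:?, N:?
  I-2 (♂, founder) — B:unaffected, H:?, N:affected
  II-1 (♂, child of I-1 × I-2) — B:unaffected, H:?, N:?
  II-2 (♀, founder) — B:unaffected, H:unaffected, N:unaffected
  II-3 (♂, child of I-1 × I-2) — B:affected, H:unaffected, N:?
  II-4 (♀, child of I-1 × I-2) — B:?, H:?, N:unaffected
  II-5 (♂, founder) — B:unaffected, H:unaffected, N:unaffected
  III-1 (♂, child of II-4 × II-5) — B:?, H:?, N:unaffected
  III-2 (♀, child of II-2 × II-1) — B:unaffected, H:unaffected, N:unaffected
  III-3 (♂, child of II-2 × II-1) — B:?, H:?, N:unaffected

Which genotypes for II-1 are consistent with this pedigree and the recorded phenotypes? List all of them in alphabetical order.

B/I-1 ? ·: Bb|bb
B/I-2 un ·: Bb
B/II-1 un I-1×I-2: BB|Bb
B/II-2 un ·: BB|Bb
B/II-3 aff I-1×I-2: bb
B/II-4 ? I-1×I-2: BB|Bb|bb
B/II-5 un ·: BB|Bb
B/III-1 ? II-4×II-5: BB|Bb|bb
B/III-2 un II-2×II-1: BB|Bb
B/III-3 ? II-2×II-1: BB|Bb|bb
⇒ B over [I-1,I-2,II-1,II-2,II-3,II-4,II-5,III-1,III-2,III-3]: 245 consistent
H/I-1 ? ·: HH|Hh|hh
H/I-2 ? ·: HH|Hh|hh
H/II-1 ? I-1×I-2: HH|Hh|hh
H/II-2 un ·: HH|Hh
H/II-3 un I-1×I-2: HH|Hh
H/II-4 ? I-1×I-2: HH|Hh|hh
H/II-5 un ·: HH|Hh
H/III-1 ? II-4×II-5: HH|Hh|hh
H/III-2 un II-2×II-1: HH|Hh
H/III-3 ? II-2×II-1: HH|Hh|hh
⇒ H over [I-1,I-2,II-1,II-2,II-3,II-4,II-5,III-1,III-2,III-3]: 1199 consistent
N/I-1 ? ·: NN|Nn
N/I-2 aff ·: nn
N/II-1 ? I-1×I-2: Nn|nn
N/II-2 un ·: NN|Nn
N/II-3 ? I-1×I-2: Nn|nn
N/II-4 un I-1×I-2: Nn
N/II-5 un ·: NN|Nn
N/III-1 un II-4×II-5: NN|Nn
N/III-2 un II-2×II-1: NN|Nn
N/III-3 un II-2×II-1: NN|Nn
⇒ N over [I-1,I-2,II-1,II-2,II-3,II-4,II-5,III-1,III-2,III-3]: 112 consistent

II-1 ∈ {BB HH Nn, BB HH nn, BB Hh Nn, BB Hh nn, BB hh Nn, BB hh nn, Bb HH Nn, Bb HH nn, Bb Hh Nn, Bb Hh nn, Bb hh Nn, Bb hh nn}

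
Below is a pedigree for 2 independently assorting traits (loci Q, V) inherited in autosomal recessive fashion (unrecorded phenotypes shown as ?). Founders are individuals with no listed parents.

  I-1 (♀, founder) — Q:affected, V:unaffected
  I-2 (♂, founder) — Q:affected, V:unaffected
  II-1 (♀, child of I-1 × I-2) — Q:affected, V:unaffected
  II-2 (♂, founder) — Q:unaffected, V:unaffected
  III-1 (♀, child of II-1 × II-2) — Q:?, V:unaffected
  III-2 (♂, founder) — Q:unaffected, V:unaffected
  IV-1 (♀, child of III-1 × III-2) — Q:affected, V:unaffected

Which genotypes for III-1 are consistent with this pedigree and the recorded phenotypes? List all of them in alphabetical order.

III-1 ∈ {Qq VV, Qq Vv, qq VV, qq Vv}

Q/I-1 aff ·: qq
Q/I-2 aff ·: qq
Q/II-1 aff I-1×I-2: qq
Q/II-2 un ·: QQ|Qq
Q/III-1 ? II-1×II-2: Qq|qq
Q/III-2 un ·: Qq
Q/IV-1 aff III-1×III-2: qq
⇒ Q over [I-1,I-2,II-1,II-2,III-1,III-2,IV-1]: 3 consistent
V/I-1 un ·: VV|Vv
V/I-2 un ·: VV|Vv
V/II-1 un I-1×I-2: VV|Vv
V/II-2 un ·: VV|Vv
V/III-1 un II-1×II-2: VV|Vv
V/III-2 un ·: VV|Vv
V/IV-1 un III-1×III-2: VV|Vv
⇒ V over [I-1,I-2,II-1,II-2,III-1,III-2,IV-1]: 82 consistent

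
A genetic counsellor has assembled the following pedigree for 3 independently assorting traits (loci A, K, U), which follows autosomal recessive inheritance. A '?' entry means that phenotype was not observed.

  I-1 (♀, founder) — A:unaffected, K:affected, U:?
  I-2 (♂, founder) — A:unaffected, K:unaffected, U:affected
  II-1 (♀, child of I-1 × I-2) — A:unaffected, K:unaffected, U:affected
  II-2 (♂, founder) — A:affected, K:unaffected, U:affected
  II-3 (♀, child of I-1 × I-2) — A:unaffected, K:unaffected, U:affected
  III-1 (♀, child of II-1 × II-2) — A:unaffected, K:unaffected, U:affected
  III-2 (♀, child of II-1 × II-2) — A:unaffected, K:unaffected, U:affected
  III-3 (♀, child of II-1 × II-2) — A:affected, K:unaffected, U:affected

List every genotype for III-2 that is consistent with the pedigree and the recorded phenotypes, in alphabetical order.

III-2 ∈ {Aa KK uu, Aa Kk uu}

A/I-1 un ·: AA|Aa
A/I-2 un ·: AA|Aa
A/II-1 un I-1×I-2: Aa
A/II-2 aff ·: aa
A/II-3 un I-1×I-2: AA|Aa
A/III-1 un II-1×II-2: Aa
A/III-2 un II-1×II-2: Aa
A/III-3 aff II-1×II-2: aa
⇒ A over [I-1,I-2,II-1,II-2,II-3,III-1,III-2,III-3]: 6 consistent
K/I-1 aff ·: kk
K/I-2 un ·: KK|Kk
K/II-1 un I-1×I-2: Kk
K/II-2 un ·: KK|Kk
K/II-3 un I-1×I-2: Kk
K/III-1 un II-1×II-2: KK|Kk
K/III-2 un II-1×II-2: KK|Kk
K/III-3 un II-1×II-2: KK|Kk
⇒ K over [I-1,I-2,II-1,II-2,II-3,III-1,III-2,III-3]: 32 consistent
U/I-1 ? ·: Uu|uu
U/I-2 aff ·: uu
U/II-1 aff I-1×I-2: uu
U/II-2 aff ·: uu
U/II-3 aff I-1×I-2: uu
U/III-1 aff II-1×II-2: uu
U/III-2 aff II-1×II-2: uu
U/III-3 aff II-1×II-2: uu
⇒ U over [I-1,I-2,II-1,II-2,II-3,III-1,III-2,III-3]: 2 consistent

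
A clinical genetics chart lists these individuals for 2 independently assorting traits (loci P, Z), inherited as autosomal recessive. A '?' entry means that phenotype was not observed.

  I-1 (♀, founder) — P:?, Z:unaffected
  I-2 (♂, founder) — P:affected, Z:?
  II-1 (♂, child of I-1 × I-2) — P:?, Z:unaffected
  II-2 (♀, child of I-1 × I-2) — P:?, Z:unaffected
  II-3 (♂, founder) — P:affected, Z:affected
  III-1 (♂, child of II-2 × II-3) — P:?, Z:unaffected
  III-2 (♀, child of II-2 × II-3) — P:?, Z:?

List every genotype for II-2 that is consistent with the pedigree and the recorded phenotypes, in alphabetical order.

P/I-1 ? ·: PP|Pp|pp
P/I-2 aff ·: pp
P/II-1 ? I-1×I-2: Pp|pp
P/II-2 ? I-1×I-2: Pp|pp
P/II-3 aff ·: pp
P/III-1 ? II-2×II-3: Pp|pp
P/III-2 ? II-2×II-3: Pp|pp
⇒ P over [I-1,I-2,II-1,II-2,II-3,III-1,III-2]: 15 consistent
Z/I-1 un ·: ZZ|Zz
Z/I-2 ? ·: ZZ|Zz|zz
Z/II-1 un I-1×I-2: ZZ|Zz
Z/II-2 un I-1×I-2: ZZ|Zz
Z/II-3 aff ·: zz
Z/III-1 un II-2×II-3: Zz
Z/III-2 ? II-2×II-3: Zz|zz
⇒ Z over [I-1,I-2,II-1,II-2,II-3,III-1,III-2]: 23 consistent

II-2 ∈ {Pp ZZ, Pp Zz, pp ZZ, pp Zz}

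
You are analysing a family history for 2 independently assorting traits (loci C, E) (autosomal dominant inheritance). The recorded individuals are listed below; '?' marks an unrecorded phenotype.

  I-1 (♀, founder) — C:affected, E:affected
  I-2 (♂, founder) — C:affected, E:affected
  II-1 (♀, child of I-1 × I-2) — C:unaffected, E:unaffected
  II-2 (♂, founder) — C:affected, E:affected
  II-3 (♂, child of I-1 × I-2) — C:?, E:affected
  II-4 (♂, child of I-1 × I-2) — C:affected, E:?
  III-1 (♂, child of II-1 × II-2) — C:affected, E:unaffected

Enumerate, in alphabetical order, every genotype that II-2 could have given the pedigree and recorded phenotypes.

C/I-1 aff ·: Cc
C/I-2 aff ·: Cc
C/II-1 un I-1×I-2: cc
C/II-2 aff ·: Cc|CC
C/II-3 ? I-1×I-2: cc|Cc|CC
C/II-4 aff I-1×I-2: Cc|CC
C/III-1 aff II-1×II-2: Cc
⇒ C over [I-1,I-2,II-1,II-2,II-3,II-4,III-1]: 12 consistent
E/I-1 aff ·: Ee
E/I-2 aff ·: Ee
E/II-1 un I-1×I-2: ee
E/II-2 aff ·: Ee
E/II-3 aff I-1×I-2: Ee|EE
E/II-4 ? I-1×I-2: ee|Ee|EE
E/III-1 un II-1×II-2: ee
⇒ E over [I-1,I-2,II-1,II-2,II-3,II-4,III-1]: 6 consistent

II-2 ∈ {CC Ee, Cc Ee}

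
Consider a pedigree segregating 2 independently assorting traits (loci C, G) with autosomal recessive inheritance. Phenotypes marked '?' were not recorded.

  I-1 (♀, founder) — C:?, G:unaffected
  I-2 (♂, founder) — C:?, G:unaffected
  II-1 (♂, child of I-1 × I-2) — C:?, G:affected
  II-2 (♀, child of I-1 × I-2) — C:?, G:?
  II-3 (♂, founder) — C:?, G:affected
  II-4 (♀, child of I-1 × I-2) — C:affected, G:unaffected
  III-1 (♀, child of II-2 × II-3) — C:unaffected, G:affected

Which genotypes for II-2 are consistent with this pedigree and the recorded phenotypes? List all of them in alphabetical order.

II-2 ∈ {CC Gg, CC gg, Cc Gg, Cc gg, cc Gg, cc gg}

C/I-1 ? ·: Cc|cc
C/I-2 ? ·: Cc|cc
C/II-1 ? I-1×I-2: CC|Cc|cc
C/II-2 ? I-1×I-2: CC|Cc|cc
C/II-3 ? ·: CC|Cc|cc
C/II-4 aff I-1×I-2: cc
C/III-1 un II-2×II-3: CC|Cc
⇒ C over [I-1,I-2,II-1,II-2,II-3,II-4,III-1]: 63 consistent
G/I-1 un ·: Gg
G/I-2 un ·: Gg
G/II-1 aff I-1×I-2: gg
G/II-2 ? I-1×I-2: Gg|gg
G/II-3 aff ·: gg
G/II-4 un I-1×I-2: GG|Gg
G/III-1 aff II-2×II-3: gg
⇒ G over [I-1,I-2,II-1,II-2,II-3,II-4,III-1]: 4 consistent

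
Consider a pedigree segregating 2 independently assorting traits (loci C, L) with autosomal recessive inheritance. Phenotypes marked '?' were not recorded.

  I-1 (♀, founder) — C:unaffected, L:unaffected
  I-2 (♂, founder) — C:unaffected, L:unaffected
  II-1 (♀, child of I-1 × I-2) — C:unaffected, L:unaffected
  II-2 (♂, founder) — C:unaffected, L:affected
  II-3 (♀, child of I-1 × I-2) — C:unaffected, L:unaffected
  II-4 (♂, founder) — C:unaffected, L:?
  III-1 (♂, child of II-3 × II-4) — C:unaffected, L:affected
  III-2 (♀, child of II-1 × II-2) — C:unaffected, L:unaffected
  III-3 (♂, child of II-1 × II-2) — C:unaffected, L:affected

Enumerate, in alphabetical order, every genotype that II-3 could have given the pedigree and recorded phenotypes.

II-3 ∈ {CC Ll, Cc Ll}

C/I-1 un ·: CC|Cc
C/I-2 un ·: CC|Cc
C/II-1 un I-1×I-2: CC|Cc
C/II-2 un ·: CC|Cc
C/II-3 un I-1×I-2: CC|Cc
C/II-4 un ·: CC|Cc
C/III-1 un II-3×II-4: CC|Cc
C/III-2 un II-1×II-2: CC|Cc
C/III-3 un II-1×II-2: CC|Cc
⇒ C over [I-1,I-2,II-1,II-2,II-3,II-4,III-1,III-2,III-3]: 288 consistent
L/I-1 un ·: LL|Ll
L/I-2 un ·: LL|Ll
L/II-1 un I-1×I-2: Ll
L/II-2 aff ·: ll
L/II-3 un I-1×I-2: Ll
L/II-4 ? ·: Ll|ll
L/III-1 aff II-3×II-4: ll
L/III-2 un II-1×II-2: Ll
L/III-3 aff II-1×II-2: ll
⇒ L over [I-1,I-2,II-1,II-2,II-3,II-4,III-1,III-2,III-3]: 6 consistent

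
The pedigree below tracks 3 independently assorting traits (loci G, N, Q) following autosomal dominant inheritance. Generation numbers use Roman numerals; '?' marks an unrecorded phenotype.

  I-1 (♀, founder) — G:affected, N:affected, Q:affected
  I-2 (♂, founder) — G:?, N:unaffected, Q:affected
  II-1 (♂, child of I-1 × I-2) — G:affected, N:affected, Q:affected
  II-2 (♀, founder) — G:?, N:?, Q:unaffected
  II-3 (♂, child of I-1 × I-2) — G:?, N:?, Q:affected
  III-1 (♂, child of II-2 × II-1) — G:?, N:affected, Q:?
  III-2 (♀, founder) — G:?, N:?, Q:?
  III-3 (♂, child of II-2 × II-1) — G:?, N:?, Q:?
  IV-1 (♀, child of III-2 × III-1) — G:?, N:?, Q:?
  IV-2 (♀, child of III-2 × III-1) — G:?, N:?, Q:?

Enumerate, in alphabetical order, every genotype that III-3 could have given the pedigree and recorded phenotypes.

III-3 ∈ {GG NN Qq, GG NN qq, GG Nn Qq, GG Nn qq, GG nn Qq, GG nn qq, Gg NN Qq, Gg NN qq, Gg Nn Qq, Gg Nn qq, Gg nn Qq, Gg nn qq, gg NN Qq, gg NN qq, gg Nn Qq, gg Nn qq, gg nn Qq, gg nn qq}

G/I-1 aff ·: Gg|GG
G/I-2 ? ·: gg|Gg|GG
G/II-1 aff I-1×I-2: Gg|GG
G/II-2 ? ·: gg|Gg|GG
G/II-3 ? I-1×I-2: gg|Gg|GG
G/III-1 ? II-2×II-1: gg|Gg|GG
G/III-2 ? ·: gg|Gg|GG
G/III-3 ? II-2×II-1: gg|Gg|GG
G/IV-1 ? III-2×III-1: gg|Gg|GG
G/IV-2 ? III-2×III-1: gg|Gg|GG
⇒ G over [I-1,I-2,II-1,II-2,II-3,III-1,III-2,III-3,IV-1,IV-2]: 2342 consistent
N/I-1 aff ·: Nn|NN
N/I-2 un ·: nn
N/II-1 aff I-1×I-2: Nn
N/II-2 ? ·: nn|Nn|NN
N/II-3 ? I-1×I-2: nn|Nn
N/III-1 aff II-2×II-1: Nn|NN
N/III-2 ? ·: nn|Nn|NN
N/III-3 ? II-2×II-1: nn|Nn|NN
N/IV-1 ? III-2×III-1: nn|Nn|NN
N/IV-2 ? III-2×III-1: nn|Nn|NN
⇒ N over [I-1,I-2,II-1,II-2,II-3,III-1,III-2,III-3,IV-1,IV-2]: 447 consistent
Q/I-1 aff ·: Qq|QQ
Q/I-2 aff ·: Qq|QQ
Q/II-1 aff I-1×I-2: Qq|QQ
Q/II-2 un ·: qq
Q/II-3 aff I-1×I-2: Qq|QQ
Q/III-1 ? II-2×II-1: qq|Qq
Q/III-2 ? ·: qq|Qq|QQ
Q/III-3 ? II-2×II-1: qq|Qq
Q/IV-1 ? III-2×III-1: qq|Qq|QQ
Q/IV-2 ? III-2×III-1: qq|Qq|QQ
⇒ Q over [I-1,I-2,II-1,II-2,II-3,III-1,III-2,III-3,IV-1,IV-2]: 395 consistent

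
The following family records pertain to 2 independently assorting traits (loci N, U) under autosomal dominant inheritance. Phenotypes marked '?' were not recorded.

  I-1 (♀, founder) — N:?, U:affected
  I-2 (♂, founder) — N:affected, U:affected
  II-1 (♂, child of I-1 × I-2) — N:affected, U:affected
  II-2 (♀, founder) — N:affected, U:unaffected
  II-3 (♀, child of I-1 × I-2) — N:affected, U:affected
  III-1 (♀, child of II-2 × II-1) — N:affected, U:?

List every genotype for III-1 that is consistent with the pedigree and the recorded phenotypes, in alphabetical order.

III-1 ∈ {NN Uu, NN uu, Nn Uu, Nn uu}

N/I-1 ? ·: nn|Nn|NN
N/I-2 aff ·: Nn|NN
N/II-1 aff I-1×I-2: Nn|NN
N/II-2 aff ·: Nn|NN
N/II-3 aff I-1×I-2: Nn|NN
N/III-1 aff II-2×II-1: Nn|NN
⇒ N over [I-1,I-2,II-1,II-2,II-3,III-1]: 53 consistent
U/I-1 aff ·: Uu|UU
U/I-2 aff ·: Uu|UU
U/II-1 aff I-1×I-2: Uu|UU
U/II-2 un ·: uu
U/II-3 aff I-1×I-2: Uu|UU
U/III-1 ? II-2×II-1: uu|Uu
⇒ U over [I-1,I-2,II-1,II-2,II-3,III-1]: 19 consistent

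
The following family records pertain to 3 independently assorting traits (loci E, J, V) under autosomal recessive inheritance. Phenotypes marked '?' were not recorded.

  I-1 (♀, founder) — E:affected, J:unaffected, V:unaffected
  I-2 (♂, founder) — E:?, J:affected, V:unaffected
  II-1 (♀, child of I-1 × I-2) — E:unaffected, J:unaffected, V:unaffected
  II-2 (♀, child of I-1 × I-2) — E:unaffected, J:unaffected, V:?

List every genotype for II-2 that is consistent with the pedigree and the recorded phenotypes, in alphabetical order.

E/I-1 aff ·: ee
E/I-2 ? ·: EE|Ee
E/II-1 un I-1×I-2: Ee
E/II-2 un I-1×I-2: Ee
⇒ E over [I-1,I-2,II-1,II-2]: 2 consistent
J/I-1 un ·: JJ|Jj
J/I-2 aff ·: jj
J/II-1 un I-1×I-2: Jj
J/II-2 un I-1×I-2: Jj
⇒ J over [I-1,I-2,II-1,II-2]: 2 consistent
V/I-1 un ·: VV|Vv
V/I-2 un ·: VV|Vv
V/II-1 un I-1×I-2: VV|Vv
V/II-2 ? I-1×I-2: VV|Vv|vv
⇒ V over [I-1,I-2,II-1,II-2]: 15 consistent

II-2 ∈ {Ee Jj VV, Ee Jj Vv, Ee Jj vv}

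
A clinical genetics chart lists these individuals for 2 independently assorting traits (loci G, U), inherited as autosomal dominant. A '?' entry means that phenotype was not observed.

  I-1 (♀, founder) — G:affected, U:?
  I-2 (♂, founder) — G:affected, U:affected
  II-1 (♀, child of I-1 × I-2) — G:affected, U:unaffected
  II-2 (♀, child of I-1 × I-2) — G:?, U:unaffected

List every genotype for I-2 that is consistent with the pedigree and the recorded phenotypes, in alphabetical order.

G/I-1 aff ·: Gg|GG
G/I-2 aff ·: Gg|GG
G/II-1 aff I-1×I-2: Gg|GG
G/II-2 ? I-1×I-2: gg|Gg|GG
⇒ G over [I-1,I-2,II-1,II-2]: 15 consistent
U/I-1 ? ·: uu|Uu
U/I-2 aff ·: Uu
U/II-1 un I-1×I-2: uu
U/II-2 un I-1×I-2: uu
⇒ U over [I-1,I-2,II-1,II-2]: 2 consistent

I-2 ∈ {GG Uu, Gg Uu}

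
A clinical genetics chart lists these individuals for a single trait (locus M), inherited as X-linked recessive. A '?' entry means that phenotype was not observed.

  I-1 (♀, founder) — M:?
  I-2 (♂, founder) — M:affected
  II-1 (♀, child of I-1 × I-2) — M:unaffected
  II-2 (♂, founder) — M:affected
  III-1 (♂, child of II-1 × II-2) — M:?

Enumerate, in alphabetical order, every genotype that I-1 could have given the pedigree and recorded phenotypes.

I-1 ∈ {X^MX^M, X^MX^m}

M/I-1 ? ·: X^MX^M|X^MX^m
M/I-2 aff ·: X^mY
M/II-1 un I-1×I-2: X^MX^m
M/II-2 aff ·: X^mY
M/III-1 ? II-1×II-2: X^MY|X^mY
⇒ M over [I-1,I-2,II-1,II-2,III-1]: 4 consistent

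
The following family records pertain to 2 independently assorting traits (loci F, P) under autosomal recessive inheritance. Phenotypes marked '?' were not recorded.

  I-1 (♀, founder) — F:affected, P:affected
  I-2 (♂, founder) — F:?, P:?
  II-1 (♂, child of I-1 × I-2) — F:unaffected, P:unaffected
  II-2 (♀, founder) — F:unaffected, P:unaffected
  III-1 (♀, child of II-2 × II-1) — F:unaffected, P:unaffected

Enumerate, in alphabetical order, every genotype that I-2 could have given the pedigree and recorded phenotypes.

I-2 ∈ {FF PP, FF Pp, Ff PP, Ff Pp}

F/I-1 aff ·: ff
F/I-2 ? ·: FF|Ff
F/II-1 un I-1×I-2: Ff
F/II-2 un ·: FF|Ff
F/III-1 un II-2×II-1: FF|Ff
⇒ F over [I-1,I-2,II-1,II-2,III-1]: 8 consistent
P/I-1 aff ·: pp
P/I-2 ? ·: PP|Pp
P/II-1 un I-1×I-2: Pp
P/II-2 un ·: PP|Pp
P/III-1 un II-2×II-1: PP|Pp
⇒ P over [I-1,I-2,II-1,II-2,III-1]: 8 consistent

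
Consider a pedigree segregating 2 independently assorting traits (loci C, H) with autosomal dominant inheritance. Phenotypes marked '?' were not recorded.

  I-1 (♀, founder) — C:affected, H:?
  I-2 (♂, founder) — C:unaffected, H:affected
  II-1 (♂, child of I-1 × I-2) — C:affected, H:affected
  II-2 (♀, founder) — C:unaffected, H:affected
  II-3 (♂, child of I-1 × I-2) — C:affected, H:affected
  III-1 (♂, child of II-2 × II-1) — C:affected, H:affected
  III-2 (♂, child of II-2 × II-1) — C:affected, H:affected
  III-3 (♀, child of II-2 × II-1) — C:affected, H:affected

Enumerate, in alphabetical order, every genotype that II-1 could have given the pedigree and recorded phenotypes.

II-1 ∈ {Cc HH, Cc Hh}

C/I-1 aff ·: Cc|CC
C/I-2 un ·: cc
C/II-1 aff I-1×I-2: Cc
C/II-2 un ·: cc
C/II-3 aff I-1×I-2: Cc
C/III-1 aff II-2×II-1: Cc
C/III-2 aff II-2×II-1: Cc
C/III-3 aff II-2×II-1: Cc
⇒ C over [I-1,I-2,II-1,II-2,II-3,III-1,III-2,III-3]: 2 consistent
H/I-1 ? ·: hh|Hh|HH
H/I-2 aff ·: Hh|HH
H/II-1 aff I-1×I-2: Hh|HH
H/II-2 aff ·: Hh|HH
H/II-3 aff I-1×I-2: Hh|HH
H/III-1 aff II-2×II-1: Hh|HH
H/III-2 aff II-2×II-1: Hh|HH
H/III-3 aff II-2×II-1: Hh|HH
⇒ H over [I-1,I-2,II-1,II-2,II-3,III-1,III-2,III-3]: 191 consistent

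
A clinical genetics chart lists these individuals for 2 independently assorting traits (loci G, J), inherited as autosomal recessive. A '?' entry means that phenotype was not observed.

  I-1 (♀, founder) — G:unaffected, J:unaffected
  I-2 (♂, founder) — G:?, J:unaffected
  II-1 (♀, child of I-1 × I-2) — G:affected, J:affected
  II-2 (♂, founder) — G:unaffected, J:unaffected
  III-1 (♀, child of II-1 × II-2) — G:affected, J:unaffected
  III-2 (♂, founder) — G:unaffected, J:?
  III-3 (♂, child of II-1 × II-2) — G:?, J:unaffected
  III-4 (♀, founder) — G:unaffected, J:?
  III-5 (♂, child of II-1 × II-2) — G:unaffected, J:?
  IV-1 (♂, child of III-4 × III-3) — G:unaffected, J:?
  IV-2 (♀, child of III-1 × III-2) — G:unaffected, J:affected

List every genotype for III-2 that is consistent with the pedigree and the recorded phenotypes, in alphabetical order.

G/I-1 un ·: Gg
G/I-2 ? ·: Gg|gg
G/II-1 aff I-1×I-2: gg
G/II-2 un ·: Gg
G/III-1 aff II-1×II-2: gg
G/III-2 un ·: GG|Gg
G/III-3 ? II-1×II-2: Gg|gg
G/III-4 un ·: GG|Gg
G/III-5 un II-1×II-2: Gg
G/IV-1 un III-4×III-3: GG|Gg
G/IV-2 un III-1×III-2: Gg
⇒ G over [I-1,I-2,II-1,II-2,III-1,III-2,III-3,III-4,III-5,IV-1,IV-2]: 24 consistent
J/I-1 un ·: Jj
J/I-2 un ·: Jj
J/II-1 aff I-1×I-2: jj
J/II-2 un ·: JJ|Jj
J/III-1 un II-1×II-2: Jj
J/III-2 ? ·: Jj|jj
J/III-3 un II-1×II-2: Jj
J/III-4 ? ·: JJ|Jj|jj
J/III-5 ? II-1×II-2: Jj|jj
J/IV-1 ? III-4×III-3: JJ|Jj|jj
J/IV-2 aff III-1×III-2: jj
⇒ J over [I-1,I-2,II-1,II-2,III-1,III-2,III-3,III-4,III-5,IV-1,IV-2]: 42 consistent

III-2 ∈ {GG Jj, GG jj, Gg Jj, Gg jj}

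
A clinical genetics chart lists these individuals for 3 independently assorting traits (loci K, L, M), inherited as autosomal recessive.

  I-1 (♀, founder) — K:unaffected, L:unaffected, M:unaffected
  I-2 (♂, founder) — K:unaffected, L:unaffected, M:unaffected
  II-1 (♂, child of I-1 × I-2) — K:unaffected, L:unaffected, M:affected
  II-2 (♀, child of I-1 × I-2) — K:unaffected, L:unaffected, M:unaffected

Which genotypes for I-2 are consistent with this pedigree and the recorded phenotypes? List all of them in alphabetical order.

K/I-1 un ·: KK|Kk
K/I-2 un ·: KK|Kk
K/II-1 un I-1×I-2: KK|Kk
K/II-2 un I-1×I-2: KK|Kk
⇒ K over [I-1,I-2,II-1,II-2]: 13 consistent
L/I-1 un ·: LL|Ll
L/I-2 un ·: LL|Ll
L/II-1 un I-1×I-2: LL|Ll
L/II-2 un I-1×I-2: LL|Ll
⇒ L over [I-1,I-2,II-1,II-2]: 13 consistent
M/I-1 un ·: Mm
M/I-2 un ·: Mm
M/II-1 aff I-1×I-2: mm
M/II-2 un I-1×I-2: MM|Mm
⇒ M over [I-1,I-2,II-1,II-2]: 2 consistent

I-2 ∈ {KK LL Mm, KK Ll Mm, Kk LL Mm, Kk Ll Mm}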